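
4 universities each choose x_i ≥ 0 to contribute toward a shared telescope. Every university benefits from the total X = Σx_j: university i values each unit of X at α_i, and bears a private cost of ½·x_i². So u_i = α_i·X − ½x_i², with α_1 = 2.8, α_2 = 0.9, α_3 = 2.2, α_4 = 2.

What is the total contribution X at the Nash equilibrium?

7.9

University i's FOC: ∂u_i/∂x_i = α_i − x_i = 0, so x_i* = α_i.
NE contributions = (2.8, 0.9, 2.2, 2); X = 7.9.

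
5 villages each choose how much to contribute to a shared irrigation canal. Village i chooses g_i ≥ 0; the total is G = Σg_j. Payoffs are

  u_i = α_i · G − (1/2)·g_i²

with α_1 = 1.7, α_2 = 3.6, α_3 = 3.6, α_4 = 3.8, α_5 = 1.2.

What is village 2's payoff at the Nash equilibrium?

43.56

Village i's FOC: ∂u_i/∂g_i = α_i − g_i = 0, so g_i* = α_i.
NE contributions = (1.7, 3.6, 3.6, 3.8, 1.2); G = 13.9.
u_2 = α_2·G − ½·(g_2)² = 3.6·13.9 − ½·3.6² = 43.56.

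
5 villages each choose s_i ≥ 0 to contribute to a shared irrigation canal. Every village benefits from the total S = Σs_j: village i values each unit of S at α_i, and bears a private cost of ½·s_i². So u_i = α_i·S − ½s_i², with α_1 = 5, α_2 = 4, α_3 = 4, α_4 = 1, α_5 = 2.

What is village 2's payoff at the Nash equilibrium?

56

Village i's FOC: ∂u_i/∂s_i = α_i − s_i = 0, so s_i* = α_i.
NE contributions = (5, 4, 4, 1, 2); S = 16.
u_2 = α_2·S − ½·(s_2)² = 4·16 − ½·4² = 56.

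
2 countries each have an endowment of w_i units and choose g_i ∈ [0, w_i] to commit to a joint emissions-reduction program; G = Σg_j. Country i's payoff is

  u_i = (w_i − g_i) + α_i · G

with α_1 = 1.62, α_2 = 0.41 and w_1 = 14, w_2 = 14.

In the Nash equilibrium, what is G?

14

∂u_i/∂g_i = α_i − 1, so country i contributes w_i if α_i > 1, else 0.
α_i > 1 for i ∈ {1}; NE contributions (14, 0), G = 14.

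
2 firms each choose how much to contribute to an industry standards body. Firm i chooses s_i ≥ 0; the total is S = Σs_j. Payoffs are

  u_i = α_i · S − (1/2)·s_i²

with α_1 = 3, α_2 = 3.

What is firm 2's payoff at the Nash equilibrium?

13.5

Firm i's FOC: ∂u_i/∂s_i = α_i − s_i = 0, so s_i* = α_i.
NE contributions = (3, 3); S = 6.
u_2 = α_2·S − ½·(s_2)² = 3·6 − ½·3² = 13.5.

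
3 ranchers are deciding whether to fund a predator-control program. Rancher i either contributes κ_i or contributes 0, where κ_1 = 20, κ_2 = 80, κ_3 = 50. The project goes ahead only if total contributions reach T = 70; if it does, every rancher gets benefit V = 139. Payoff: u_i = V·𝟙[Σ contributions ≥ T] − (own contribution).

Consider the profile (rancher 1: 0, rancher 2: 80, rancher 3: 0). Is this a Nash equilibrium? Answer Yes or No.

Total = 80 ≥ 70: provided.
Rancher 1 (pledges 0, payoff 139): pledging 20 → total 100, payoff 119. No gain.
Rancher 2 (pledges 80, payoff 59): dropping to 0 → total 0, payoff 0. No gain.
Rancher 3 (pledges 0, payoff 139): pledging 50 → total 130, payoff 89. No gain.

Yes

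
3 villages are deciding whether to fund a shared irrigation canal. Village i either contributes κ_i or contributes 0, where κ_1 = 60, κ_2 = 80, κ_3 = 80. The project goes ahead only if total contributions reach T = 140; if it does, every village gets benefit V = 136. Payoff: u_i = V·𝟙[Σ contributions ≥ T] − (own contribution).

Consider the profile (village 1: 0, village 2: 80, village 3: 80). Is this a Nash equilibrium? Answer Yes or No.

Total = 160 ≥ 140: provided.
Village 1 (pledges 0, payoff 136): pledging 60 → total 220, payoff 76. No gain.
Village 2 (pledges 80, payoff 56): dropping to 0 → total 80, payoff 0. No gain.
Village 3 (pledges 80, payoff 56): dropping to 0 → total 80, payoff 0. No gain.

Yes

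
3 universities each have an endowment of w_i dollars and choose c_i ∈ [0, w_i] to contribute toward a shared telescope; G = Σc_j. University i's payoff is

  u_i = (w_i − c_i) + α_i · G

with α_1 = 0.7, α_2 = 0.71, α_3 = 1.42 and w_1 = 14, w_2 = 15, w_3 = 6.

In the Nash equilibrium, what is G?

6

∂u_i/∂c_i = α_i − 1, so university i contributes w_i if α_i > 1, else 0.
α_i > 1 for i ∈ {3}; NE contributions (0, 0, 6), G = 6.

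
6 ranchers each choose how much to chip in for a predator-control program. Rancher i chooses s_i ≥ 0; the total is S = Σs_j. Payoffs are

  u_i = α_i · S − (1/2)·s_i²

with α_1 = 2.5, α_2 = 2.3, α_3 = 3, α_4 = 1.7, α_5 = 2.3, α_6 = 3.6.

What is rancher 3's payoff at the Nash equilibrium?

41.7

Rancher i's FOC: ∂u_i/∂s_i = α_i − s_i = 0, so s_i* = α_i.
NE contributions = (2.5, 2.3, 3, 1.7, 2.3, 3.6); S = 15.4.
u_3 = α_3·S − ½·(s_3)² = 3·15.4 − ½·3² = 41.7.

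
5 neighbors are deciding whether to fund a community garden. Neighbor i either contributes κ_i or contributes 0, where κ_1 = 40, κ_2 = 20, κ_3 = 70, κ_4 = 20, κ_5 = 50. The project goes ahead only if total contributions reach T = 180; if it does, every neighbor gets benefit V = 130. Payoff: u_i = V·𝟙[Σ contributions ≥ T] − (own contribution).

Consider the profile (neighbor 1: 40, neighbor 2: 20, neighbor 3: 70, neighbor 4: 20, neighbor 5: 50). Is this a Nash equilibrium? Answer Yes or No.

No

Total = 200 ≥ 180: provided.
Neighbor 1 (pledges 40, payoff 90): dropping to 0 → total 160, payoff 0. No gain.
Neighbor 2 (pledges 20, payoff 110): dropping to 0 → total 180, payoff 130. Profitable deviation.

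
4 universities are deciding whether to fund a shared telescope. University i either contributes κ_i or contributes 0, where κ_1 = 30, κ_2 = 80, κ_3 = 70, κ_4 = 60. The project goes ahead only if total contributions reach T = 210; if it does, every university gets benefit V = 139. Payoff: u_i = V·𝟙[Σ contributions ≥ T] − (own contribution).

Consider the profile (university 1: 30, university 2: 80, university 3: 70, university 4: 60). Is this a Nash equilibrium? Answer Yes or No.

Total = 240 ≥ 210: provided.
University 1 (pledges 30, payoff 109): dropping to 0 → total 210, payoff 139. Profitable deviation.

No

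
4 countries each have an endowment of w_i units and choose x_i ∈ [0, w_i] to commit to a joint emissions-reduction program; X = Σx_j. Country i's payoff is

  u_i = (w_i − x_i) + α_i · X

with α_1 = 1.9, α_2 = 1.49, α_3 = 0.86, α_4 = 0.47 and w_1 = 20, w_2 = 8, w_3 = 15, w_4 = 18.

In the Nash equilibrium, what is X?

28

∂u_i/∂x_i = α_i − 1, so country i contributes w_i if α_i > 1, else 0.
α_i > 1 for i ∈ {1, 2}; NE contributions (20, 8, 0, 0), X = 28.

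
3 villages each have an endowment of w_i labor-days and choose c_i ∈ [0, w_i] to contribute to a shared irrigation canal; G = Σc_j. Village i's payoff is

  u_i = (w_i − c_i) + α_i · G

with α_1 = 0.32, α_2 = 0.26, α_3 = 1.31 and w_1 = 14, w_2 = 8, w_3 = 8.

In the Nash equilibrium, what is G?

8

∂u_i/∂c_i = α_i − 1, so village i contributes w_i if α_i > 1, else 0.
α_i > 1 for i ∈ {3}; NE contributions (0, 0, 8), G = 8.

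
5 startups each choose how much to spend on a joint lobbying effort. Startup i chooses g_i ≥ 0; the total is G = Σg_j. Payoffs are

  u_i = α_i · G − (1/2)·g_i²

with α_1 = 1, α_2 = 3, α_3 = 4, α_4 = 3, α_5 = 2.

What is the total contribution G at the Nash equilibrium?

13

Startup i's FOC: ∂u_i/∂g_i = α_i − g_i = 0, so g_i* = α_i.
NE contributions = (1, 3, 4, 3, 2); G = 13.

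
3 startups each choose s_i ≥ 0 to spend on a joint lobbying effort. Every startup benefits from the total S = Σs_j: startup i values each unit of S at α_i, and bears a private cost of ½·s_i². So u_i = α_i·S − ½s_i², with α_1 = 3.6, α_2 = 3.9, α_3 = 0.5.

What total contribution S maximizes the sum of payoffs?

Planner FOC: ∂(Σu_j)/∂s_i = (Σα_j) − s_i = 0, so s_i^SO = Σα_j = 8 for every i; S^SO = 24.

24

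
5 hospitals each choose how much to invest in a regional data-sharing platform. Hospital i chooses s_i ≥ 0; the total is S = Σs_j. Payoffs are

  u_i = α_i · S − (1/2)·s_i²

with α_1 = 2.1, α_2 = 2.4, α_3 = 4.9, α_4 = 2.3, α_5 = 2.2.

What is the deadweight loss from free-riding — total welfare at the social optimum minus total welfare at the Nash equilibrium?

Hospital i's FOC: ∂u_i/∂s_i = α_i − s_i = 0, so s_i* = α_i.
NE contributions = (2.1, 2.4, 4.9, 2.3, 2.2); S = 13.9.
W^NE = (Σα)·S − ½Σα_i² = 13.9² − ½·44.31 = 171.055.
Planner sets s_i = Σα_j = 13.9 for every i, so S^SO = 5·13.9 = 69.5.
W^SO = (Σα)·S^SO − ½·5·(Σα)² = (5/2)·13.9² = 483.025.
Deadweight loss = W^SO − W^NE = 311.97.

311.97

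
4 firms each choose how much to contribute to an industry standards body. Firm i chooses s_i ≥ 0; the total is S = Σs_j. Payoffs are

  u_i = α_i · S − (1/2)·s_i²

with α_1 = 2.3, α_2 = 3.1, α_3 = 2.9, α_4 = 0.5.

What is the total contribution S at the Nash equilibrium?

Firm i's FOC: ∂u_i/∂s_i = α_i − s_i = 0, so s_i* = α_i.
NE contributions = (2.3, 3.1, 2.9, 0.5); S = 8.8.

8.8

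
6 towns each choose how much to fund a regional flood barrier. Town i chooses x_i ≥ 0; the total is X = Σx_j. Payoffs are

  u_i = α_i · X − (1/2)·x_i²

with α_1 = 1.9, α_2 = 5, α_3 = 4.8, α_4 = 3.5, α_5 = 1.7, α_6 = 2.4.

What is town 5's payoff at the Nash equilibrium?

Town i's FOC: ∂u_i/∂x_i = α_i − x_i = 0, so x_i* = α_i.
NE contributions = (1.9, 5, 4.8, 3.5, 1.7, 2.4); X = 19.3.
u_5 = α_5·X − ½·(x_5)² = 1.7·19.3 − ½·1.7² = 31.365.

31.365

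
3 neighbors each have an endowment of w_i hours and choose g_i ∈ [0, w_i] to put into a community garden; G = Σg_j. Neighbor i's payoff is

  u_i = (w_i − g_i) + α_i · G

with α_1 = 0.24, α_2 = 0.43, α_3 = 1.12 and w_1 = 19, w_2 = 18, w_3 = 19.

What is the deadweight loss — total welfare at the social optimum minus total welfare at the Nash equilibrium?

∂u_i/∂g_i = α_i − 1, so neighbor i contributes w_i if α_i > 1, else 0.
α_i > 1 for i ∈ {3}; NE contributions (0, 0, 19), G = 19.
W^NE = Σw_i − G^NE + (Σα_i)·G^NE = 56 + 0.79·19 = 71.01.
Planner: ∂(Σu_j)/∂g_i = Σα_j − 1 = 0.79 > 0, so everyone contributes w_i; G^SO = 56, W^SO = 56 + 0.79·56 = 100.24.
Deadweight loss = 29.23.

29.23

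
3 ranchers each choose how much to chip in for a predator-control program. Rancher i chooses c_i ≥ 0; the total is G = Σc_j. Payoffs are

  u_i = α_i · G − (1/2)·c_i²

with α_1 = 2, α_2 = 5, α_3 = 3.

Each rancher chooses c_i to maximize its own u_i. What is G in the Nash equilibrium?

Rancher i's FOC: ∂u_i/∂c_i = α_i − c_i = 0, so c_i* = α_i.
NE contributions = (2, 5, 3); G = 10.

10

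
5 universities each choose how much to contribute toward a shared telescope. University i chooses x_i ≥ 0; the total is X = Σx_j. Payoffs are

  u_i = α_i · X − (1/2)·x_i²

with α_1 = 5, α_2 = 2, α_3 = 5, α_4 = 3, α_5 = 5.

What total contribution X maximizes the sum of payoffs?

Planner FOC: ∂(Σu_j)/∂x_i = (Σα_j) − x_i = 0, so x_i^SO = Σα_j = 20 for every i; X^SO = 100.

100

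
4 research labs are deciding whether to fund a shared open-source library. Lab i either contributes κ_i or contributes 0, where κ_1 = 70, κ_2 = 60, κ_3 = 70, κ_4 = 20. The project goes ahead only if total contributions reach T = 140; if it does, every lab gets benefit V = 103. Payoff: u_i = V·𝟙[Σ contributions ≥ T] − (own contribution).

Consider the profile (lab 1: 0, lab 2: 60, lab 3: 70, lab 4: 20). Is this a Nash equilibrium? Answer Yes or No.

Total = 150 ≥ 140: provided.
Lab 1 (pledges 0, payoff 103): pledging 70 → total 220, payoff 33. No gain.
Lab 2 (pledges 60, payoff 43): dropping to 0 → total 90, payoff 0. No gain.
Lab 3 (pledges 70, payoff 33): dropping to 0 → total 80, payoff 0. No gain.
Lab 4 (pledges 20, payoff 83): dropping to 0 → total 130, payoff 0. No gain.

Yes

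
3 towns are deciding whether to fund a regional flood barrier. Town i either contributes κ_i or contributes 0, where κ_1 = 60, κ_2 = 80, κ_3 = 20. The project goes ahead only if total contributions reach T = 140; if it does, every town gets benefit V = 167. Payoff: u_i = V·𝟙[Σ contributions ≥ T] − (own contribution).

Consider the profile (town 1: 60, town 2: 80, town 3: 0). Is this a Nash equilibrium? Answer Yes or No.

Total = 140 ≥ 140: provided.
Town 1 (pledges 60, payoff 107): dropping to 0 → total 80, payoff 0. No gain.
Town 2 (pledges 80, payoff 87): dropping to 0 → total 60, payoff 0. No gain.
Town 3 (pledges 0, payoff 167): pledging 20 → total 160, payoff 147. No gain.

Yes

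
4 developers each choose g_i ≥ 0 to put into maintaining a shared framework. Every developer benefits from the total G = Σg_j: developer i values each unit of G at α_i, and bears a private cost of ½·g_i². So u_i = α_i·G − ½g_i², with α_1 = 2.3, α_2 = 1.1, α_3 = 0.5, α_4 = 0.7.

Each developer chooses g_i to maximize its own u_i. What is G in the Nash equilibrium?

4.6

Developer i's FOC: ∂u_i/∂g_i = α_i − g_i = 0, so g_i* = α_i.
NE contributions = (2.3, 1.1, 0.5, 0.7); G = 4.6.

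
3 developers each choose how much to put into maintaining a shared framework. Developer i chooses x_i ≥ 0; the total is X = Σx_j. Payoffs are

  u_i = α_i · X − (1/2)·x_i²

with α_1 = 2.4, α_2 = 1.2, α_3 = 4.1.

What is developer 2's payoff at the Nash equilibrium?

8.52

Developer i's FOC: ∂u_i/∂x_i = α_i − x_i = 0, so x_i* = α_i.
NE contributions = (2.4, 1.2, 4.1); X = 7.7.
u_2 = α_2·X − ½·(x_2)² = 1.2·7.7 − ½·1.2² = 8.52.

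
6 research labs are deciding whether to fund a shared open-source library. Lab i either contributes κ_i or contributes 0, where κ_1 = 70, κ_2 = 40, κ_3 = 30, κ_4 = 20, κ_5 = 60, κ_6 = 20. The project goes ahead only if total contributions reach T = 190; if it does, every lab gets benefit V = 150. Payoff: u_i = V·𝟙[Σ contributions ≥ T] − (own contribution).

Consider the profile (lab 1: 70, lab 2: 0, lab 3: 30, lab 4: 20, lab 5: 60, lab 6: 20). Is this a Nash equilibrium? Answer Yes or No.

Yes

Total = 200 ≥ 190: provided.
Lab 1 (pledges 70, payoff 80): dropping to 0 → total 130, payoff 0. No gain.
Lab 2 (pledges 0, payoff 150): pledging 40 → total 240, payoff 110. No gain.
Lab 3 (pledges 30, payoff 120): dropping to 0 → total 170, payoff 0. No gain.
Lab 4 (pledges 20, payoff 130): dropping to 0 → total 180, payoff 0. No gain.
Lab 5 (pledges 60, payoff 90): dropping to 0 → total 140, payoff 0. No gain.
Lab 6 (pledges 20, payoff 130): dropping to 0 → total 180, payoff 0. No gain.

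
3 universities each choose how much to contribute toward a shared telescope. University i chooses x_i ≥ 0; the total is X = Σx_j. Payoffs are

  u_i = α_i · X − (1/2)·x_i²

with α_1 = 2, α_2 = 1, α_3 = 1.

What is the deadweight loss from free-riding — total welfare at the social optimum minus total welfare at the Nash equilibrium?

University i's FOC: ∂u_i/∂x_i = α_i − x_i = 0, so x_i* = α_i.
NE contributions = (2, 1, 1); X = 4.
W^NE = (Σα)·X − ½Σα_i² = 4² − ½·6 = 13.
Planner sets x_i = Σα_j = 4 for every i, so X^SO = 3·4 = 12.
W^SO = (Σα)·X^SO − ½·3·(Σα)² = (3/2)·4² = 24.
Deadweight loss = W^SO − W^NE = 11.

11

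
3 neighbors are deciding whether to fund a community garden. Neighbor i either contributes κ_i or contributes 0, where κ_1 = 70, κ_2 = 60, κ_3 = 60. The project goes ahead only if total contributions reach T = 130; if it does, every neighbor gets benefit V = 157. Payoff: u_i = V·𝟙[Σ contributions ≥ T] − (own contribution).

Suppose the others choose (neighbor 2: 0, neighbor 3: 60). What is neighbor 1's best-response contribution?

70

Others' total = 60. Contributing 70 brings total to 130 ≥ 130: gain V − κ_1 = 87.
Best response: 70.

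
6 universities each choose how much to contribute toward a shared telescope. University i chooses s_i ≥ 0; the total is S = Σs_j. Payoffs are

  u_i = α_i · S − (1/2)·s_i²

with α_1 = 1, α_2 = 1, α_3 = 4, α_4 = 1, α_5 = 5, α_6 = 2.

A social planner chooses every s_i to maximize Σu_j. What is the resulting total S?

84

Planner FOC: ∂(Σu_j)/∂s_i = (Σα_j) − s_i = 0, so s_i^SO = Σα_j = 14 for every i; S^SO = 84.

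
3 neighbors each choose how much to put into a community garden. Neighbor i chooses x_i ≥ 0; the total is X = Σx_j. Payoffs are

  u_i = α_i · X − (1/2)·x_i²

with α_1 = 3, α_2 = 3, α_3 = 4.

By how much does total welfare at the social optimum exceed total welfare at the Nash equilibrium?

67

Neighbor i's FOC: ∂u_i/∂x_i = α_i − x_i = 0, so x_i* = α_i.
NE contributions = (3, 3, 4); X = 10.
W^NE = (Σα)·X − ½Σα_i² = 10² − ½·34 = 83.
Planner sets x_i = Σα_j = 10 for every i, so X^SO = 3·10 = 30.
W^SO = (Σα)·X^SO − ½·3·(Σα)² = (3/2)·10² = 150.
Deadweight loss = W^SO − W^NE = 67.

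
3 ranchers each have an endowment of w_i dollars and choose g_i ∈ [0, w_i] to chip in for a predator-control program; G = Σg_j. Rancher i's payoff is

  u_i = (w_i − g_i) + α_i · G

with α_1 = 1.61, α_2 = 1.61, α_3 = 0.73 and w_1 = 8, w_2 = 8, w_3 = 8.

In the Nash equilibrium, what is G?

16

∂u_i/∂g_i = α_i − 1, so rancher i contributes w_i if α_i > 1, else 0.
α_i > 1 for i ∈ {1, 2}; NE contributions (8, 8, 0), G = 16.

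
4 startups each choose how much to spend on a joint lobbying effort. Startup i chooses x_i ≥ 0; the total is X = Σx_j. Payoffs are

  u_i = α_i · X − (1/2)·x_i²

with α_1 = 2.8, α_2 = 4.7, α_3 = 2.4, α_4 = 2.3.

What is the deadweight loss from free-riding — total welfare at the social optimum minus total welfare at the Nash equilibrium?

Startup i's FOC: ∂u_i/∂x_i = α_i − x_i = 0, so x_i* = α_i.
NE contributions = (2.8, 4.7, 2.4, 2.3); X = 12.2.
W^NE = (Σα)·X − ½Σα_i² = 12.2² − ½·40.98 = 128.35.
Planner sets x_i = Σα_j = 12.2 for every i, so X^SO = 4·12.2 = 48.8.
W^SO = (Σα)·X^SO − ½·4·(Σα)² = (4/2)·12.2² = 297.68.
Deadweight loss = W^SO − W^NE = 169.33.

169.33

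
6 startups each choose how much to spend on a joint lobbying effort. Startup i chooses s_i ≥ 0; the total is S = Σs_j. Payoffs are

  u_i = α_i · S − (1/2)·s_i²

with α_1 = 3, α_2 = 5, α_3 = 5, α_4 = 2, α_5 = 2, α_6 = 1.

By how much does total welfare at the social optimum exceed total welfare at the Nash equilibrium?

Startup i's FOC: ∂u_i/∂s_i = α_i − s_i = 0, so s_i* = α_i.
NE contributions = (3, 5, 5, 2, 2, 1); S = 18.
W^NE = (Σα)·S − ½Σα_i² = 18² − ½·68 = 290.
Planner sets s_i = Σα_j = 18 for every i, so S^SO = 6·18 = 108.
W^SO = (Σα)·S^SO − ½·6·(Σα)² = (6/2)·18² = 972.
Deadweight loss = W^SO − W^NE = 682.

682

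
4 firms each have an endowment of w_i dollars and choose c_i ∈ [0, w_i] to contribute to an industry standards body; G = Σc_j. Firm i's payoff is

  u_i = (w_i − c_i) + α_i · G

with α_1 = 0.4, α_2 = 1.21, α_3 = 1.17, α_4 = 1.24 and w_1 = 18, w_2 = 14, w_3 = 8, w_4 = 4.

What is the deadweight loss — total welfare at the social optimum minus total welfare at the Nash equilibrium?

54.36

∂u_i/∂c_i = α_i − 1, so firm i contributes w_i if α_i > 1, else 0.
α_i > 1 for i ∈ {2, 3, 4}; NE contributions (0, 14, 8, 4), G = 26.
W^NE = Σw_i − G^NE + (Σα_i)·G^NE = 44 + 3.02·26 = 122.52.
Planner: ∂(Σu_j)/∂c_i = Σα_j − 1 = 3.02 > 0, so everyone contributes w_i; G^SO = 44, W^SO = 44 + 3.02·44 = 176.88.
Deadweight loss = 54.36.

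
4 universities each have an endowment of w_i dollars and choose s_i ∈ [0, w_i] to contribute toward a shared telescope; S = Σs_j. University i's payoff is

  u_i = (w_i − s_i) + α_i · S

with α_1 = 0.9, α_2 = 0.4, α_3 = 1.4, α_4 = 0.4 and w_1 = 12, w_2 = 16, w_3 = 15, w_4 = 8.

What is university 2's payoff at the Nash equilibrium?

∂u_i/∂s_i = α_i − 1, so university i contributes w_i if α_i > 1, else 0.
α_i > 1 for i ∈ {3}; NE contributions (0, 0, 15, 0), S = 15.
u_2 = (16 − 0) + 0.4·15 = 22.

22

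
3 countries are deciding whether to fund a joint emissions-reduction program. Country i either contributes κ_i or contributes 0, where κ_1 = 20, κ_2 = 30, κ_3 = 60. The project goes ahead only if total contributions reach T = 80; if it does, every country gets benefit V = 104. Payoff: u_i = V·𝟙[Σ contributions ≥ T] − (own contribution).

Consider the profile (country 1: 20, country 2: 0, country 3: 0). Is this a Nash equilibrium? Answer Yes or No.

No

Total = 20 < 80: not provided.
Country 1 (pledges 20, payoff -20): dropping to 0 → total 0, payoff 0. Profitable deviation.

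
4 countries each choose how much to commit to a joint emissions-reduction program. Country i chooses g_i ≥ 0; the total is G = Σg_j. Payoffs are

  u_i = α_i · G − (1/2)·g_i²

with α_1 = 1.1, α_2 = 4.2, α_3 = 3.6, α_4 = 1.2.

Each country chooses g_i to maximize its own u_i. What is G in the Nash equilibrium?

Country i's FOC: ∂u_i/∂g_i = α_i − g_i = 0, so g_i* = α_i.
NE contributions = (1.1, 4.2, 3.6, 1.2); G = 10.1.

10.1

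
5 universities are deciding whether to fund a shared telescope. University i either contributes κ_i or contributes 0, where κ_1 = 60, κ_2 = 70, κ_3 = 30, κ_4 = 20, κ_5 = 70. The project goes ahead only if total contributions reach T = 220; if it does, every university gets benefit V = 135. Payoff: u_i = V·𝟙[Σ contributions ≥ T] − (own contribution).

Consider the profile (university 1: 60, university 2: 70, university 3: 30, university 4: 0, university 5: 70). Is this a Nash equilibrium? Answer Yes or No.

Total = 230 ≥ 220: provided.
University 1 (pledges 60, payoff 75): dropping to 0 → total 170, payoff 0. No gain.
University 2 (pledges 70, payoff 65): dropping to 0 → total 160, payoff 0. No gain.
University 3 (pledges 30, payoff 105): dropping to 0 → total 200, payoff 0. No gain.
University 4 (pledges 0, payoff 135): pledging 20 → total 250, payoff 115. No gain.
University 5 (pledges 70, payoff 65): dropping to 0 → total 160, payoff 0. No gain.

Yes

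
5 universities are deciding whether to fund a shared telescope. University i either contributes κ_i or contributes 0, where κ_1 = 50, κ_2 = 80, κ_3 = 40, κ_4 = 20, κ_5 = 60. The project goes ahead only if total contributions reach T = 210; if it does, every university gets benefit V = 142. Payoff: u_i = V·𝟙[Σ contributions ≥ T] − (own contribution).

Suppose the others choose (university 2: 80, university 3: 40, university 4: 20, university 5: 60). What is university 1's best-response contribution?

50

Others' total = 200. Contributing 50 brings total to 250 ≥ 210: gain V − κ_1 = 92.
Best response: 50.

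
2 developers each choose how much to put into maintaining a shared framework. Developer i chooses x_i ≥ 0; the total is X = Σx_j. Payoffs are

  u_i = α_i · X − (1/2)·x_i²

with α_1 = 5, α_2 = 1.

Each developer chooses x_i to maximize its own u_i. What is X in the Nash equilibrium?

Developer i's FOC: ∂u_i/∂x_i = α_i − x_i = 0, so x_i* = α_i.
NE contributions = (5, 1); X = 6.

6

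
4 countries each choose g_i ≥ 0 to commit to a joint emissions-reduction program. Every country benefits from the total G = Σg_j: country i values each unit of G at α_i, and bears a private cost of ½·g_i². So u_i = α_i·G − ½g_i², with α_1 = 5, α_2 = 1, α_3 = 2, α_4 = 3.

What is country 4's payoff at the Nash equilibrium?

28.5

Country i's FOC: ∂u_i/∂g_i = α_i − g_i = 0, so g_i* = α_i.
NE contributions = (5, 1, 2, 3); G = 11.
u_4 = α_4·G − ½·(g_4)² = 3·11 − ½·3² = 28.5.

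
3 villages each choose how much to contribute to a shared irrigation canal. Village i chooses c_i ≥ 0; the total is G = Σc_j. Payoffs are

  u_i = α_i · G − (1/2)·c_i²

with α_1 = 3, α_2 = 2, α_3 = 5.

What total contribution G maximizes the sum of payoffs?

Planner FOC: ∂(Σu_j)/∂c_i = (Σα_j) − c_i = 0, so c_i^SO = Σα_j = 10 for every i; G^SO = 30.

30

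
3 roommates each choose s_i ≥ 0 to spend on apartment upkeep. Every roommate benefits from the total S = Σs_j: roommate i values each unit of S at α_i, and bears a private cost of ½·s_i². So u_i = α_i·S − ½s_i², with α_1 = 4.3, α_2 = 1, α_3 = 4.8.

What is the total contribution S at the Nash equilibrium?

10.1

Roommate i's FOC: ∂u_i/∂s_i = α_i − s_i = 0, so s_i* = α_i.
NE contributions = (4.3, 1, 4.8); S = 10.1.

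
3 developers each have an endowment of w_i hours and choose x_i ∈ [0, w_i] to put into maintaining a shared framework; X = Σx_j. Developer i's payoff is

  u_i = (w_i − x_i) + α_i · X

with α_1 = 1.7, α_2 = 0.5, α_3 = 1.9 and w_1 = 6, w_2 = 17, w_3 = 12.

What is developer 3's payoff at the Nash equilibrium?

34.2

∂u_i/∂x_i = α_i − 1, so developer i contributes w_i if α_i > 1, else 0.
α_i > 1 for i ∈ {1, 3}; NE contributions (6, 0, 12), X = 18.
u_3 = (12 − 12) + 1.9·18 = 34.2.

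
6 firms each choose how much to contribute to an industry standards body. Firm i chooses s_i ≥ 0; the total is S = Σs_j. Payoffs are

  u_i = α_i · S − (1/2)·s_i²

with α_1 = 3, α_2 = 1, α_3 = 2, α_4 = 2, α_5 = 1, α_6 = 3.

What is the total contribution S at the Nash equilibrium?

Firm i's FOC: ∂u_i/∂s_i = α_i − s_i = 0, so s_i* = α_i.
NE contributions = (3, 1, 2, 2, 1, 3); S = 12.

12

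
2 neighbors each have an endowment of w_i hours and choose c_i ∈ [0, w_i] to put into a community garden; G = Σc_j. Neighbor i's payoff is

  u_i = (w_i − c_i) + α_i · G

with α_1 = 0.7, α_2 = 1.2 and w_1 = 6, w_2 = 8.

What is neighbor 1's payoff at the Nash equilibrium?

11.6

∂u_i/∂c_i = α_i − 1, so neighbor i contributes w_i if α_i > 1, else 0.
α_i > 1 for i ∈ {2}; NE contributions (0, 8), G = 8.
u_1 = (6 − 0) + 0.7·8 = 11.6.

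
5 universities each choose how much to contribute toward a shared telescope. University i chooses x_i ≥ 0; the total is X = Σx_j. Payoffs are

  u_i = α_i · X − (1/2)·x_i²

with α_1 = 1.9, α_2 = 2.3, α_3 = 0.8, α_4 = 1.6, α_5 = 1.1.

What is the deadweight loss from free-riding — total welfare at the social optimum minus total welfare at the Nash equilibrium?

University i's FOC: ∂u_i/∂x_i = α_i − x_i = 0, so x_i* = α_i.
NE contributions = (1.9, 2.3, 0.8, 1.6, 1.1); X = 7.7.
W^NE = (Σα)·X − ½Σα_i² = 7.7² − ½·13.31 = 52.635.
Planner sets x_i = Σα_j = 7.7 for every i, so X^SO = 5·7.7 = 38.5.
W^SO = (Σα)·X^SO − ½·5·(Σα)² = (5/2)·7.7² = 148.225.
Deadweight loss = W^SO − W^NE = 95.59.

95.59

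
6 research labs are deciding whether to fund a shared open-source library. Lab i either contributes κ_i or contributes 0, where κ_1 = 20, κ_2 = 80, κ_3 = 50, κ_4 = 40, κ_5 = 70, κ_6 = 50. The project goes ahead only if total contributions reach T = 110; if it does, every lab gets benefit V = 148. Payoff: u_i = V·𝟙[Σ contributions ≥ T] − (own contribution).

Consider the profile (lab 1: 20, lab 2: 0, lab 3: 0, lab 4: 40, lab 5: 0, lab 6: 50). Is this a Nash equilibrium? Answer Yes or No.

Yes

Total = 110 ≥ 110: provided.
Lab 1 (pledges 20, payoff 128): dropping to 0 → total 90, payoff 0. No gain.
Lab 2 (pledges 0, payoff 148): pledging 80 → total 190, payoff 68. No gain.
Lab 3 (pledges 0, payoff 148): pledging 50 → total 160, payoff 98. No gain.
Lab 4 (pledges 40, payoff 108): dropping to 0 → total 70, payoff 0. No gain.
Lab 5 (pledges 0, payoff 148): pledging 70 → total 180, payoff 78. No gain.
Lab 6 (pledges 50, payoff 98): dropping to 0 → total 60, payoff 0. No gain.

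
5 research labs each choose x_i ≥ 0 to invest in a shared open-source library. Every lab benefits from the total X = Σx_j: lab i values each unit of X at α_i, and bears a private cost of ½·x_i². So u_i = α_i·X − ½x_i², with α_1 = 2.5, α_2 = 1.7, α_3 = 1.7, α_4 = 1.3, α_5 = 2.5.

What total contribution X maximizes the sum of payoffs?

48.5

Planner FOC: ∂(Σu_j)/∂x_i = (Σα_j) − x_i = 0, so x_i^SO = Σα_j = 9.7 for every i; X^SO = 48.5.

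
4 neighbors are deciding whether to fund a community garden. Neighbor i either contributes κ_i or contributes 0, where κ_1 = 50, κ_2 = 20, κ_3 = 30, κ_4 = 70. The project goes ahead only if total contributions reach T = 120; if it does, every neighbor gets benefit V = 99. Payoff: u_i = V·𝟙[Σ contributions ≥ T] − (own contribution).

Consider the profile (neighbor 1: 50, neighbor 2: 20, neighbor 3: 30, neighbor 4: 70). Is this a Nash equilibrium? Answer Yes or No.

Total = 170 ≥ 120: provided.
Neighbor 1 (pledges 50, payoff 49): dropping to 0 → total 120, payoff 99. Profitable deviation.

No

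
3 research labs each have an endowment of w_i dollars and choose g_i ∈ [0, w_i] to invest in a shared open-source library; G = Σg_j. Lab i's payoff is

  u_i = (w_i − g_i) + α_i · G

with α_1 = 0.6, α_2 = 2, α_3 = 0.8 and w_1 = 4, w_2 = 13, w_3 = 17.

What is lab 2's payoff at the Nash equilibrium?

26

∂u_i/∂g_i = α_i − 1, so lab i contributes w_i if α_i > 1, else 0.
α_i > 1 for i ∈ {2}; NE contributions (0, 13, 0), G = 13.
u_2 = (13 − 13) + 2·13 = 26.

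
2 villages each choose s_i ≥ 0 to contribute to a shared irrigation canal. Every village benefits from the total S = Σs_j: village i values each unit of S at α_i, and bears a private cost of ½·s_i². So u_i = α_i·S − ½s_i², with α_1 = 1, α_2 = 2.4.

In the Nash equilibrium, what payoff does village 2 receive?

Village i's FOC: ∂u_i/∂s_i = α_i − s_i = 0, so s_i* = α_i.
NE contributions = (1, 2.4); S = 3.4.
u_2 = α_2·S − ½·(s_2)² = 2.4·3.4 − ½·2.4² = 5.28.

5.28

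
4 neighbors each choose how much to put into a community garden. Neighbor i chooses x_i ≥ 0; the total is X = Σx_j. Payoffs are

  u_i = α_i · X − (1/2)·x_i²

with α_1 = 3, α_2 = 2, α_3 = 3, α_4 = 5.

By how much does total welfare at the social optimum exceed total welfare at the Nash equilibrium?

192.5

Neighbor i's FOC: ∂u_i/∂x_i = α_i − x_i = 0, so x_i* = α_i.
NE contributions = (3, 2, 3, 5); X = 13.
W^NE = (Σα)·X − ½Σα_i² = 13² − ½·47 = 145.5.
Planner sets x_i = Σα_j = 13 for every i, so X^SO = 4·13 = 52.
W^SO = (Σα)·X^SO − ½·4·(Σα)² = (4/2)·13² = 338.
Deadweight loss = W^SO − W^NE = 192.5.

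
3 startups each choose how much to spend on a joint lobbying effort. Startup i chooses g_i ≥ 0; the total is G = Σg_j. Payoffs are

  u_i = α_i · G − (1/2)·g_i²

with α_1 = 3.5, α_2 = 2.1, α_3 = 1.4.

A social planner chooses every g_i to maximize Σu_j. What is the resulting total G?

21

Planner FOC: ∂(Σu_j)/∂g_i = (Σα_j) − g_i = 0, so g_i^SO = Σα_j = 7 for every i; G^SO = 21.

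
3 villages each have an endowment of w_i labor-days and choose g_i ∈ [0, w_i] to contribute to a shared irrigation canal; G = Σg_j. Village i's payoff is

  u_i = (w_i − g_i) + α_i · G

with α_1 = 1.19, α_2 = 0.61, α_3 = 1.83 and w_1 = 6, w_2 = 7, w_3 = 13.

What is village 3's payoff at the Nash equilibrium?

34.77

∂u_i/∂g_i = α_i − 1, so village i contributes w_i if α_i > 1, else 0.
α_i > 1 for i ∈ {1, 3}; NE contributions (6, 0, 13), G = 19.
u_3 = (13 − 13) + 1.83·19 = 34.77.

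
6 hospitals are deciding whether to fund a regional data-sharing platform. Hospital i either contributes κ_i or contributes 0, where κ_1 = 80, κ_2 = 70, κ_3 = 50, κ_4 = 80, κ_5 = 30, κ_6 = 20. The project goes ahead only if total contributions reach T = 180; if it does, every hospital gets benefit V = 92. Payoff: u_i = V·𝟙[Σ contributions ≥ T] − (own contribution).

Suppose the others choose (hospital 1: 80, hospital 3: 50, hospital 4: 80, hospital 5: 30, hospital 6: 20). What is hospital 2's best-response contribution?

Others' total = 260 ≥ 180; contributing adds cost 70 for no extra benefit.
Best response: 0.

0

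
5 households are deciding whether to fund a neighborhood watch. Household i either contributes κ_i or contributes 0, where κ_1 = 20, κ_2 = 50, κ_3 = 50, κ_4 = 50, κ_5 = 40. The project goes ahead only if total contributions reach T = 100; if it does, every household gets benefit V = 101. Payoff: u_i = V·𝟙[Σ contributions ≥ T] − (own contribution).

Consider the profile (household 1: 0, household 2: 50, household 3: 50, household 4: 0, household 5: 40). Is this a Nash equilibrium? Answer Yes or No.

Total = 140 ≥ 100: provided.
Household 1 (pledges 0, payoff 101): pledging 20 → total 160, payoff 81. No gain.
Household 2 (pledges 50, payoff 51): dropping to 0 → total 90, payoff 0. No gain.
Household 3 (pledges 50, payoff 51): dropping to 0 → total 90, payoff 0. No gain.
Household 4 (pledges 0, payoff 101): pledging 50 → total 190, payoff 51. No gain.
Household 5 (pledges 40, payoff 61): dropping to 0 → total 100, payoff 101. Profitable deviation.

No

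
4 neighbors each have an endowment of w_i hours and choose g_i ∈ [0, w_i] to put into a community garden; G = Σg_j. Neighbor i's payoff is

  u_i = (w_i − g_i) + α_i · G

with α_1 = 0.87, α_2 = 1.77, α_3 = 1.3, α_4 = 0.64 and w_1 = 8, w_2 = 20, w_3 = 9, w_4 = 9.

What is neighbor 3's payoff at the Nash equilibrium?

37.7

∂u_i/∂g_i = α_i − 1, so neighbor i contributes w_i if α_i > 1, else 0.
α_i > 1 for i ∈ {2, 3}; NE contributions (0, 20, 9, 0), G = 29.
u_3 = (9 − 9) + 1.3·29 = 37.7.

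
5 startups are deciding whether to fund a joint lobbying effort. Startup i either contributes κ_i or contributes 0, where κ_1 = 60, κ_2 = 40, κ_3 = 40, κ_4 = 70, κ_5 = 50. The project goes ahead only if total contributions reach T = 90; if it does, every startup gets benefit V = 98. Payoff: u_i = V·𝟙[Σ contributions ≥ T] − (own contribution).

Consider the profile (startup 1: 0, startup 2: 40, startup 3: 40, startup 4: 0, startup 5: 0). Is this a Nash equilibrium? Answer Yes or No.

Total = 80 < 90: not provided.
Startup 1 (pledges 0, payoff 0): pledging 60 → total 140, payoff 38. Profitable deviation.

No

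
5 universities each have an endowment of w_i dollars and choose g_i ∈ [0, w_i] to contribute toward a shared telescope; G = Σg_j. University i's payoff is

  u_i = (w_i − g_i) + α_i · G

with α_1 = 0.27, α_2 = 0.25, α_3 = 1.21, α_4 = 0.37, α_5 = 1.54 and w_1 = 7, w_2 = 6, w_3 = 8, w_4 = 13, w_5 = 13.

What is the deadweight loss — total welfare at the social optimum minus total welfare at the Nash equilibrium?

68.64

∂u_i/∂g_i = α_i − 1, so university i contributes w_i if α_i > 1, else 0.
α_i > 1 for i ∈ {3, 5}; NE contributions (0, 0, 8, 0, 13), G = 21.
W^NE = Σw_i − G^NE + (Σα_i)·G^NE = 47 + 2.64·21 = 102.44.
Planner: ∂(Σu_j)/∂g_i = Σα_j − 1 = 2.64 > 0, so everyone contributes w_i; G^SO = 47, W^SO = 47 + 2.64·47 = 171.08.
Deadweight loss = 68.64.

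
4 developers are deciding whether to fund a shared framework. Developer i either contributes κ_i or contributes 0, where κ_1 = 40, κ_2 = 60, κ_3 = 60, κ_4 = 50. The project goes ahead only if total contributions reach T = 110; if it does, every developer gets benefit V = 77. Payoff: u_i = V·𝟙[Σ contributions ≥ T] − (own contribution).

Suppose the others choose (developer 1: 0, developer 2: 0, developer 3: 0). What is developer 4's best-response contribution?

Others' total = 0. Even contributing 50 gives 50 < 110: no benefit either way.
Best response: 0.

0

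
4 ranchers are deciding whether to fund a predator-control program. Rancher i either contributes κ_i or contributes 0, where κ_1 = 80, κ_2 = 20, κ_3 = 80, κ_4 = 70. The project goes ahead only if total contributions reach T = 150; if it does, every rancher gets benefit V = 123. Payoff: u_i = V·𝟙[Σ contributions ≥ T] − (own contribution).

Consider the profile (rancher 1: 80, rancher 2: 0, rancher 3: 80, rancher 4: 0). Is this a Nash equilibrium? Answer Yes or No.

Yes

Total = 160 ≥ 150: provided.
Rancher 1 (pledges 80, payoff 43): dropping to 0 → total 80, payoff 0. No gain.
Rancher 2 (pledges 0, payoff 123): pledging 20 → total 180, payoff 103. No gain.
Rancher 3 (pledges 80, payoff 43): dropping to 0 → total 80, payoff 0. No gain.
Rancher 4 (pledges 0, payoff 123): pledging 70 → total 230, payoff 53. No gain.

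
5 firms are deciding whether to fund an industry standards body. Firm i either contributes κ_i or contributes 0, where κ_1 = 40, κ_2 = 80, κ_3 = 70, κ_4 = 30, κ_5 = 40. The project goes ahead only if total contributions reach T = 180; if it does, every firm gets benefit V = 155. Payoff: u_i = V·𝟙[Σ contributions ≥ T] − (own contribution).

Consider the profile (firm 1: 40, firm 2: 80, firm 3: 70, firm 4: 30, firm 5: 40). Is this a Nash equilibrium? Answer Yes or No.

No

Total = 260 ≥ 180: provided.
Firm 1 (pledges 40, payoff 115): dropping to 0 → total 220, payoff 155. Profitable deviation.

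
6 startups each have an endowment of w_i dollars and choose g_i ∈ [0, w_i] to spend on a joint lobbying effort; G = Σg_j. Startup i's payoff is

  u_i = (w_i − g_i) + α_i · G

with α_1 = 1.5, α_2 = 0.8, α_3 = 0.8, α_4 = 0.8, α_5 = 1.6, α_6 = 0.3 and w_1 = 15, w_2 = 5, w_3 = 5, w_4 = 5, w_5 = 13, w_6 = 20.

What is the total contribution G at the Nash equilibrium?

28

∂u_i/∂g_i = α_i − 1, so startup i contributes w_i if α_i > 1, else 0.
α_i > 1 for i ∈ {1, 5}; NE contributions (15, 0, 0, 0, 13, 0), G = 28.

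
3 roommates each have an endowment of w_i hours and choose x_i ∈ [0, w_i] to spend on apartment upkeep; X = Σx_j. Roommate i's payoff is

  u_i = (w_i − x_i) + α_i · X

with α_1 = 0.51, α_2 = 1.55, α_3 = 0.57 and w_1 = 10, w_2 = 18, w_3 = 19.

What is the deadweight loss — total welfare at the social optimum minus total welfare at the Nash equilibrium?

47.27

∂u_i/∂x_i = α_i − 1, so roommate i contributes w_i if α_i > 1, else 0.
α_i > 1 for i ∈ {2}; NE contributions (0, 18, 0), X = 18.
W^NE = Σw_i − X^NE + (Σα_i)·X^NE = 47 + 1.63·18 = 76.34.
Planner: ∂(Σu_j)/∂x_i = Σα_j − 1 = 1.63 > 0, so everyone contributes w_i; X^SO = 47, W^SO = 47 + 1.63·47 = 123.61.
Deadweight loss = 47.27.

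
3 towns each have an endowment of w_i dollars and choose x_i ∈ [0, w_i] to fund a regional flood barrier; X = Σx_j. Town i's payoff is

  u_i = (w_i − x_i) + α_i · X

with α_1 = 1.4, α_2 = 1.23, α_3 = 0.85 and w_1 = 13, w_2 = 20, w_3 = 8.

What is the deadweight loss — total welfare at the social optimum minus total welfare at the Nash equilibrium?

∂u_i/∂x_i = α_i − 1, so town i contributes w_i if α_i > 1, else 0.
α_i > 1 for i ∈ {1, 2}; NE contributions (13, 20, 0), X = 33.
W^NE = Σw_i − X^NE + (Σα_i)·X^NE = 41 + 2.48·33 = 122.84.
Planner: ∂(Σu_j)/∂x_i = Σα_j − 1 = 2.48 > 0, so everyone contributes w_i; X^SO = 41, W^SO = 41 + 2.48·41 = 142.68.
Deadweight loss = 19.84.

19.84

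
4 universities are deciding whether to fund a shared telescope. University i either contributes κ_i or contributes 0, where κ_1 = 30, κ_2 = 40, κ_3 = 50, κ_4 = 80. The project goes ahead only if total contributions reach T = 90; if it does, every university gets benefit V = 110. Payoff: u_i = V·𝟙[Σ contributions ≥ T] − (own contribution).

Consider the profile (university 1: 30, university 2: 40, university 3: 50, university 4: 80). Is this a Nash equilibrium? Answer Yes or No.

Total = 200 ≥ 90: provided.
University 1 (pledges 30, payoff 80): dropping to 0 → total 170, payoff 110. Profitable deviation.

No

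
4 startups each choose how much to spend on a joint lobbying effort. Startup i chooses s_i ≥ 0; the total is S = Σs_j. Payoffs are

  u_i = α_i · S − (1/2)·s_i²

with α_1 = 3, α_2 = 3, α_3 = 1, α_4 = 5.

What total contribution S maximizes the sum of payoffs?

Planner FOC: ∂(Σu_j)/∂s_i = (Σα_j) − s_i = 0, so s_i^SO = Σα_j = 12 for every i; S^SO = 48.

48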